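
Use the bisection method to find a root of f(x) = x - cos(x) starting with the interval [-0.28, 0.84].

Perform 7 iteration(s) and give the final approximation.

f(x) = x - cos(x)
Initial interval: [-0.28, 0.84]

Iteration 1:
  c_1 = (-0.280000 + 0.840000)/2 = 0.280000
  f(c_1) = f(0.280000) = -0.681055
  f(a) × f(c) ≥ 0, new interval: [0.280000, 0.840000]
Iteration 2:
  c_2 = (0.280000 + 0.840000)/2 = 0.560000
  f(c_2) = f(0.560000) = -0.287255
  f(a) × f(c) ≥ 0, new interval: [0.560000, 0.840000]
Iteration 3:
  c_3 = (0.560000 + 0.840000)/2 = 0.700000
  f(c_3) = f(0.700000) = -0.064842
  f(a) × f(c) ≥ 0, new interval: [0.700000, 0.840000]
Iteration 4:
  c_4 = (0.700000 + 0.840000)/2 = 0.770000
  f(c_4) = f(0.770000) = 0.052089
  f(a) × f(c) < 0, new interval: [0.700000, 0.770000]
Iteration 5:
  c_5 = (0.700000 + 0.770000)/2 = 0.735000
  f(c_5) = f(0.735000) = -0.006831
  f(a) × f(c) ≥ 0, new interval: [0.735000, 0.770000]
Iteration 6:
  c_6 = (0.735000 + 0.770000)/2 = 0.752500
  f(c_6) = f(0.752500) = 0.022518
  f(a) × f(c) < 0, new interval: [0.735000, 0.752500]
Iteration 7:
  c_7 = (0.735000 + 0.752500)/2 = 0.743750
  f(c_7) = f(0.743750) = 0.007815
  f(a) × f(c) < 0, new interval: [0.735000, 0.743750]

After 7 iteration(s), the approximation is c_7 = 0.743750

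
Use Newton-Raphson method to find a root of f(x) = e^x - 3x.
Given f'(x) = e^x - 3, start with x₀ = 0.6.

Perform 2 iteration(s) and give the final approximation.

f(x) = e^x - 3x
f'(x) = e^x - 3
x₀ = 0.6

Newton-Raphson formula: x_{n+1} = x_n - f(x_n)/f'(x_n)

Iteration 1:
  f(0.600000) = 0.022119
  f'(0.600000) = -1.177881
  x_1 = 0.600000 - 0.022119/(-1.177881) = 0.618778
Iteration 2:
  f(0.618778) = 0.000323
  f'(0.618778) = -1.143341
  x_2 = 0.618778 - 0.000323/(-1.143341) = 0.619061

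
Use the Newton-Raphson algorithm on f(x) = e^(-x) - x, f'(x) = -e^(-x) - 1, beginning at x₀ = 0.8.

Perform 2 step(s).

f(x) = e^(-x) - x
f'(x) = -e^(-x) - 1
x₀ = 0.8

Newton-Raphson formula: x_{n+1} = x_n - f(x_n)/f'(x_n)

Iteration 1:
  f(0.800000) = -0.350671
  f'(0.800000) = -1.449329
  x_1 = 0.800000 - (-0.350671)/(-1.449329) = 0.558046
Iteration 2:
  f(0.558046) = 0.014280
  f'(0.558046) = -1.572326
  x_2 = 0.558046 - 0.014280/(-1.572326) = 0.567128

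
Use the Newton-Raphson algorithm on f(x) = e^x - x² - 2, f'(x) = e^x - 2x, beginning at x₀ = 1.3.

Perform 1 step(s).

f(x) = e^x - x² - 2
f'(x) = e^x - 2x
x₀ = 1.3

Newton-Raphson formula: x_{n+1} = x_n - f(x_n)/f'(x_n)

Iteration 1:
  f(1.300000) = -0.020703
  f'(1.300000) = 1.069297
  x_1 = 1.300000 - (-0.020703)/1.069297 = 1.319362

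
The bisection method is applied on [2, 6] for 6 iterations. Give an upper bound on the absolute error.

Bisection error bound: |error| ≤ (b-a)/2^n
|error| ≤ (6 - 2)/2^6 = 4/2^6
|error| ≤ 0.0625000000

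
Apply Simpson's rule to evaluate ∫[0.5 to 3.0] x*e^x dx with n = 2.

f(x) = x*e^x
a = 0.5, b = 3.0, n = 2
h = (b - a)/n = 1.250000

Simpson's rule: (h/3)[f(x₀) + 4f(x₁) + 2f(x₂) + ... + f(xₙ)]

x_0 = 0.5000, f(x_0) = 0.824361, coefficient = 1
x_1 = 1.7500, f(x_1) = 10.070555, coefficient = 4
x_2 = 3.0000, f(x_2) = 60.256611, coefficient = 1

I ≈ (1.250000/3) × 101.363190 = 42.234663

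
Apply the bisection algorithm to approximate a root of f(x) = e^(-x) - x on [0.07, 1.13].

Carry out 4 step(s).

f(x) = e^(-x) - x
Initial interval: [0.07, 1.13]

Iteration 1:
  c_1 = (0.070000 + 1.130000)/2 = 0.600000
  f(c_1) = f(0.600000) = -0.051188
  f(a) × f(c) < 0, new interval: [0.070000, 0.600000]
Iteration 2:
  c_2 = (0.070000 + 0.600000)/2 = 0.335000
  f(c_2) = f(0.335000) = 0.380338
  f(a) × f(c) ≥ 0, new interval: [0.335000, 0.600000]
Iteration 3:
  c_3 = (0.335000 + 0.600000)/2 = 0.467500
  f(c_3) = f(0.467500) = 0.159067
  f(a) × f(c) ≥ 0, new interval: [0.467500, 0.600000]
Iteration 4:
  c_4 = (0.467500 + 0.600000)/2 = 0.533750
  f(c_4) = f(0.533750) = 0.052652
  f(a) × f(c) ≥ 0, new interval: [0.533750, 0.600000]

After 4 iteration(s), the approximation is c_4 = 0.533750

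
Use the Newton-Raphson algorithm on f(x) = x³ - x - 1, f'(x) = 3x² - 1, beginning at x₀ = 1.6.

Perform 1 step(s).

f(x) = x³ - x - 1
f'(x) = 3x² - 1
x₀ = 1.6

Newton-Raphson formula: x_{n+1} = x_n - f(x_n)/f'(x_n)

Iteration 1:
  f(1.600000) = 1.496000
  f'(1.600000) = 6.680000
  x_1 = 1.600000 - 1.496000/6.680000 = 1.376048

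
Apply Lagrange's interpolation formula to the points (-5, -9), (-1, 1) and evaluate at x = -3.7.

Lagrange interpolation formula:
P(x) = Σ yᵢ × Lᵢ(x)
where Lᵢ(x) = Π_{j≠i} (x - xⱼ)/(xᵢ - xⱼ)

L_0(-3.7) = (-3.7 - (-1))/(-5 - (-1)) = 0.675000
L_1(-3.7) = (-3.7 - (-5))/(-1 - (-5)) = 0.325000

P(-3.7) = (-9)×L_0(-3.7) + 1×L_1(-3.7)
P(-3.7) = -5.750000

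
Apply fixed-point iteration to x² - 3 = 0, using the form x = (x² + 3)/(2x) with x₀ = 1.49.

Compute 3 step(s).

Equation: x² - 3 = 0
Fixed-point form: x = (x² + 3)/(2x)
x₀ = 1.49

x_1 = g(1.490000) = 1.751711
x_2 = g(1.751711) = 1.732161
x_3 = g(1.732161) = 1.732051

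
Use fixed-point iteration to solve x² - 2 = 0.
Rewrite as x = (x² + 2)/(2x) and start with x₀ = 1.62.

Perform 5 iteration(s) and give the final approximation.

Equation: x² - 2 = 0
Fixed-point form: x = (x² + 2)/(2x)
x₀ = 1.62

x_1 = g(1.620000) = 1.427284
x_2 = g(1.427284) = 1.414273
x_3 = g(1.414273) = 1.414214
x_4 = g(1.414214) = 1.414214
x_5 = g(1.414214) = 1.414214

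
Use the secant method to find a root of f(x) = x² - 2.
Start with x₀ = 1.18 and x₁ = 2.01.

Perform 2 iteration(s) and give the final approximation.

f(x) = x² - 2
x₀ = 1.18, x₁ = 2.01

Secant formula: x_{n+1} = x_n - f(x_n)(x_n - x_{n-1})/(f(x_n) - f(x_{n-1}))

Iteration 1:
  f(1.180000) = -0.607600
  f(2.010000) = 2.040100
  x_2 = 2.010000 - 2.040100×(2.010000 - 1.180000)/(2.040100 - (-0.607600))
       = 1.370470
Iteration 2:
  f(2.010000) = 2.040100
  f(1.370470) = -0.121811
  x_3 = 1.370470 - (-0.121811)×(1.370470 - 2.010000)/(-0.121811 - 2.040100)
       = 1.406504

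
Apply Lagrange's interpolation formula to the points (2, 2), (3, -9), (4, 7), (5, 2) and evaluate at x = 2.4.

Lagrange interpolation formula:
P(x) = Σ yᵢ × Lᵢ(x)
where Lᵢ(x) = Π_{j≠i} (x - xⱼ)/(xᵢ - xⱼ)

L_0(2.4) = (2.4 - 3)/(2 - 3) × (2.4 - 4)/(2 - 4) × (2.4 - 5)/(2 - 5) = 0.416000
L_1(2.4) = (2.4 - 2)/(3 - 2) × (2.4 - 4)/(3 - 4) × (2.4 - 5)/(3 - 5) = 0.832000
L_2(2.4) = (2.4 - 2)/(4 - 2) × (2.4 - 3)/(4 - 3) × (2.4 - 5)/(4 - 5) = -0.312000
L_3(2.4) = (2.4 - 2)/(5 - 2) × (2.4 - 3)/(5 - 3) × (2.4 - 4)/(5 - 4) = 0.064000

P(2.4) = 2×L_0(2.4) + (-9)×L_1(2.4) + 7×L_2(2.4) + 2×L_3(2.4)
P(2.4) = -8.712000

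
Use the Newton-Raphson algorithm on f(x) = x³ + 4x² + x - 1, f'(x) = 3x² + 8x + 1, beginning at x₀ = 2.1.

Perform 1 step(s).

f(x) = x³ + 4x² + x - 1
f'(x) = 3x² + 8x + 1
x₀ = 2.1

Newton-Raphson formula: x_{n+1} = x_n - f(x_n)/f'(x_n)

Iteration 1:
  f(2.100000) = 28.001000
  f'(2.100000) = 31.030000
  x_1 = 2.100000 - 28.001000/31.030000 = 1.197615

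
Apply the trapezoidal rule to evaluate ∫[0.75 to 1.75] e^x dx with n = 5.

f(x) = e^x
a = 0.75, b = 1.75, n = 5
h = (b - a)/n = 0.200000

Trapezoidal rule: (h/2)[f(x₀) + 2f(x₁) + 2f(x₂) + ... + f(xₙ)]

x_0 = 0.7500, f(x_0) = 2.117000, coefficient = 1
x_1 = 0.9500, f(x_1) = 2.585710, coefficient = 2
x_2 = 1.1500, f(x_2) = 3.158193, coefficient = 2
x_3 = 1.3500, f(x_3) = 3.857426, coefficient = 2
x_4 = 1.5500, f(x_4) = 4.711470, coefficient = 2
x_5 = 1.7500, f(x_5) = 5.754603, coefficient = 1

I ≈ (0.200000/2) × 36.497199 = 3.649720
Exact value: 3.637603
Error: 0.012117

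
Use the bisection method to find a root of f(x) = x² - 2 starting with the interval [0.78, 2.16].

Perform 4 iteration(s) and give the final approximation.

f(x) = x² - 2
Initial interval: [0.78, 2.16]

Iteration 1:
  c_1 = (0.780000 + 2.160000)/2 = 1.470000
  f(c_1) = f(1.470000) = 0.160900
  f(a) × f(c) < 0, new interval: [0.780000, 1.470000]
Iteration 2:
  c_2 = (0.780000 + 1.470000)/2 = 1.125000
  f(c_2) = f(1.125000) = -0.734375
  f(a) × f(c) ≥ 0, new interval: [1.125000, 1.470000]
Iteration 3:
  c_3 = (1.125000 + 1.470000)/2 = 1.297500
  f(c_3) = f(1.297500) = -0.316494
  f(a) × f(c) ≥ 0, new interval: [1.297500, 1.470000]
Iteration 4:
  c_4 = (1.297500 + 1.470000)/2 = 1.383750
  f(c_4) = f(1.383750) = -0.085236
  f(a) × f(c) ≥ 0, new interval: [1.383750, 1.470000]

After 4 iteration(s), the approximation is c_4 = 1.383750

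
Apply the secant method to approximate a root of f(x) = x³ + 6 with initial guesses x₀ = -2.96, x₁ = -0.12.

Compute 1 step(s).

f(x) = x³ + 6
x₀ = -2.96, x₁ = -0.12

Secant formula: x_{n+1} = x_n - f(x_n)(x_n - x_{n-1})/(f(x_n) - f(x_{n-1}))

Iteration 1:
  f(-2.960000) = -19.934336
  f(-0.120000) = 5.998272
  x_2 = -0.120000 - 5.998272×(-0.120000 - (-2.960000))/(5.998272 - (-19.934336))
       = -0.776899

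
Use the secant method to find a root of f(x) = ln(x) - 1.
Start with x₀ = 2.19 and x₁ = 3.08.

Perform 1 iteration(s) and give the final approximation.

f(x) = ln(x) - 1
x₀ = 2.19, x₁ = 3.08

Secant formula: x_{n+1} = x_n - f(x_n)(x_n - x_{n-1})/(f(x_n) - f(x_{n-1}))

Iteration 1:
  f(2.190000) = -0.216098
  f(3.080000) = 0.124930
  x_2 = 3.080000 - 0.124930×(3.080000 - 2.190000)/(0.124930 - (-0.216098))
       = 2.753964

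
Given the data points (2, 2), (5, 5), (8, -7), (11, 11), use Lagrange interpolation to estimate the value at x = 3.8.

Lagrange interpolation formula:
P(x) = Σ yᵢ × Lᵢ(x)
where Lᵢ(x) = Π_{j≠i} (x - xⱼ)/(xᵢ - xⱼ)

L_0(3.8) = (3.8 - 5)/(2 - 5) × (3.8 - 8)/(2 - 8) × (3.8 - 11)/(2 - 11) = 0.224000
L_1(3.8) = (3.8 - 2)/(5 - 2) × (3.8 - 8)/(5 - 8) × (3.8 - 11)/(5 - 11) = 1.008000
L_2(3.8) = (3.8 - 2)/(8 - 2) × (3.8 - 5)/(8 - 5) × (3.8 - 11)/(8 - 11) = -0.288000
L_3(3.8) = (3.8 - 2)/(11 - 2) × (3.8 - 5)/(11 - 5) × (3.8 - 8)/(11 - 8) = 0.056000

P(3.8) = 2×L_0(3.8) + 5×L_1(3.8) + (-7)×L_2(3.8) + 11×L_3(3.8)
P(3.8) = 8.120000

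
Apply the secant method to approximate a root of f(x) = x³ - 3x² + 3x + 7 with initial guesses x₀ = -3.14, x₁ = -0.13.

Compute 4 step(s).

f(x) = x³ - 3x² + 3x + 7
x₀ = -3.14, x₁ = -0.13

Secant formula: x_{n+1} = x_n - f(x_n)(x_n - x_{n-1})/(f(x_n) - f(x_{n-1}))

Iteration 1:
  f(-3.140000) = -62.957944
  f(-0.130000) = 6.557103
  x_2 = -0.130000 - 6.557103×(-0.130000 - (-3.140000))/(6.557103 - (-62.957944))
       = -0.413922
Iteration 2:
  f(-0.130000) = 6.557103
  f(-0.413922) = 5.173319
  x_3 = -0.413922 - 5.173319×(-0.413922 - (-0.130000))/(5.173319 - 6.557103)
       = -1.475375
Iteration 3:
  f(-0.413922) = 5.173319
  f(-1.475375) = -7.167823
  x_4 = -1.475375 - (-7.167823)×(-1.475375 - (-0.413922))/(-7.167823 - 5.173319)
       = -0.858876
Iteration 4:
  f(-1.475375) = -7.167823
  f(-0.858876) = 1.576803
  x_5 = -0.858876 - 1.576803×(-0.858876 - (-1.475375))/(1.576803 - (-7.167823))
       = -0.970041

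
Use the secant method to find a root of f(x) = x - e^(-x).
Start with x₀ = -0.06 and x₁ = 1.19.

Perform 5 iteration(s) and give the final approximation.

f(x) = x - e^(-x)
x₀ = -0.06, x₁ = 1.19

Secant formula: x_{n+1} = x_n - f(x_n)(x_n - x_{n-1})/(f(x_n) - f(x_{n-1}))

Iteration 1:
  f(-0.060000) = -1.121837
  f(1.190000) = 0.885779
  x_2 = 1.190000 - 0.885779×(1.190000 - (-0.060000))/(0.885779 - (-1.121837))
       = 0.638488
Iteration 2:
  f(1.190000) = 0.885779
  f(0.638488) = 0.110398
  x_3 = 0.638488 - 0.110398×(0.638488 - 1.190000)/(0.110398 - 0.885779)
       = 0.559964
Iteration 3:
  f(0.638488) = 0.110398
  f(0.559964) = -0.011265
  x_4 = 0.559964 - (-0.011265)×(0.559964 - 0.638488)/(-0.011265 - 0.110398)
       = 0.567235
Iteration 4:
  f(0.559964) = -0.011265
  f(0.567235) = 0.000144
  x_5 = 0.567235 - 0.000144×(0.567235 - 0.559964)/(0.000144 - (-0.011265))
       = 0.567143
Iteration 5:
  f(0.567235) = 0.000144
  f(0.567143) = 0.000000
  x_6 = 0.567143 - 0.000000×(0.567143 - 0.567235)/(0.000000 - 0.000144)
       = 0.567143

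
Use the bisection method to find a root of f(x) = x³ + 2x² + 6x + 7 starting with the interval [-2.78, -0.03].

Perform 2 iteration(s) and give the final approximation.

f(x) = x³ + 2x² + 6x + 7
Initial interval: [-2.78, -0.03]

Iteration 1:
  c_1 = (-2.780000 + (-0.030000))/2 = -1.405000
  f(c_1) = f(-1.405000) = -0.255455
  f(a) × f(c) ≥ 0, new interval: [-1.405000, -0.030000]
Iteration 2:
  c_2 = (-1.405000 + (-0.030000))/2 = -0.717500
  f(c_2) = f(-0.717500) = 3.355239
  f(a) × f(c) < 0, new interval: [-1.405000, -0.717500]

After 2 iteration(s), the approximation is c_2 = -0.717500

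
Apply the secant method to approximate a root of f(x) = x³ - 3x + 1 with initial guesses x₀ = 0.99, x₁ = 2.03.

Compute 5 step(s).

f(x) = x³ - 3x + 1
x₀ = 0.99, x₁ = 2.03

Secant formula: x_{n+1} = x_n - f(x_n)(x_n - x_{n-1})/(f(x_n) - f(x_{n-1}))

Iteration 1:
  f(0.990000) = -0.999701
  f(2.030000) = 3.275427
  x_2 = 2.030000 - 3.275427×(2.030000 - 0.990000)/(3.275427 - (-0.999701))
       = 1.233195
Iteration 2:
  f(2.030000) = 3.275427
  f(1.233195) = -0.824179
  x_3 = 1.233195 - (-0.824179)×(1.233195 - 2.030000)/(-0.824179 - 3.275427)
       = 1.393383
Iteration 3:
  f(1.233195) = -0.824179
  f(1.393383) = -0.474872
  x_4 = 1.393383 - (-0.474872)×(1.393383 - 1.233195)/(-0.474872 - (-0.824179))
       = 1.611155
Iteration 4:
  f(1.393383) = -0.474872
  f(1.611155) = 0.348803
  x_5 = 1.611155 - 0.348803×(1.611155 - 1.393383)/(0.348803 - (-0.474872))
       = 1.518935
Iteration 5:
  f(1.611155) = 0.348803
  f(1.518935) = -0.052374
  x_6 = 1.518935 - (-0.052374)×(1.518935 - 1.611155)/(-0.052374 - 0.348803)
       = 1.530974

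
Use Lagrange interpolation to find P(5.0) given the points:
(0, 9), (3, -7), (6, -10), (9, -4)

Lagrange interpolation formula:
P(x) = Σ yᵢ × Lᵢ(x)
where Lᵢ(x) = Π_{j≠i} (x - xⱼ)/(xᵢ - xⱼ)

L_0(5.0) = (5.0 - 3)/(0 - 3) × (5.0 - 6)/(0 - 6) × (5.0 - 9)/(0 - 9) = -0.049383
L_1(5.0) = (5.0 - 0)/(3 - 0) × (5.0 - 6)/(3 - 6) × (5.0 - 9)/(3 - 9) = 0.370370
L_2(5.0) = (5.0 - 0)/(6 - 0) × (5.0 - 3)/(6 - 3) × (5.0 - 9)/(6 - 9) = 0.740741
L_3(5.0) = (5.0 - 0)/(9 - 0) × (5.0 - 3)/(9 - 3) × (5.0 - 6)/(9 - 6) = -0.061728

P(5.0) = 9×L_0(5.0) + (-7)×L_1(5.0) + (-10)×L_2(5.0) + (-4)×L_3(5.0)
P(5.0) = -10.197531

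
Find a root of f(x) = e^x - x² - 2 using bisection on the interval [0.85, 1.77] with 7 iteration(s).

f(x) = e^x - x² - 2
Initial interval: [0.85, 1.77]

Iteration 1:
  c_1 = (0.850000 + 1.770000)/2 = 1.310000
  f(c_1) = f(1.310000) = -0.009926
  f(a) × f(c) ≥ 0, new interval: [1.310000, 1.770000]
Iteration 2:
  c_2 = (1.310000 + 1.770000)/2 = 1.540000
  f(c_2) = f(1.540000) = 0.292990
  f(a) × f(c) < 0, new interval: [1.310000, 1.540000]
Iteration 3:
  c_3 = (1.310000 + 1.540000)/2 = 1.425000
  f(c_3) = f(1.425000) = 0.127233
  f(a) × f(c) < 0, new interval: [1.310000, 1.425000]
Iteration 4:
  c_4 = (1.310000 + 1.425000)/2 = 1.367500
  f(c_4) = f(1.367500) = 0.055468
  f(a) × f(c) < 0, new interval: [1.310000, 1.367500]
Iteration 5:
  c_5 = (1.310000 + 1.367500)/2 = 1.338750
  f(c_5) = f(1.338750) = 0.022021
  f(a) × f(c) < 0, new interval: [1.310000, 1.338750]
Iteration 6:
  c_6 = (1.310000 + 1.338750)/2 = 1.324375
  f(c_6) = f(1.324375) = 0.005866
  f(a) × f(c) < 0, new interval: [1.310000, 1.324375]
Iteration 7:
  c_7 = (1.310000 + 1.324375)/2 = 1.317188
  f(c_7) = f(1.317188) = -0.002075
  f(a) × f(c) ≥ 0, new interval: [1.317188, 1.324375]

After 7 iteration(s), the approximation is c_7 = 1.317188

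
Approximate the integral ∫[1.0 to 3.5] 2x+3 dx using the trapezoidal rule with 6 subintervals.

f(x) = 2x+3
a = 1.0, b = 3.5, n = 6
h = (b - a)/n = 0.416667

Trapezoidal rule: (h/2)[f(x₀) + 2f(x₁) + 2f(x₂) + ... + f(xₙ)]

x_0 = 1.0000, f(x_0) = 5.000000, coefficient = 1
x_1 = 1.4167, f(x_1) = 5.833333, coefficient = 2
x_2 = 1.8333, f(x_2) = 6.666667, coefficient = 2
x_3 = 2.2500, f(x_3) = 7.500000, coefficient = 2
x_4 = 2.6667, f(x_4) = 8.333333, coefficient = 2
x_5 = 3.0833, f(x_5) = 9.166667, coefficient = 2
x_6 = 3.5000, f(x_6) = 10.000000, coefficient = 1

I ≈ (0.416667/2) × 90.000000 = 18.750000
Exact value: 18.750000
Error: 0.000000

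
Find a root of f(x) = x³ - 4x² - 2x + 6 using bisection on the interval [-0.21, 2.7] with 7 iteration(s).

f(x) = x³ - 4x² - 2x + 6
Initial interval: [-0.21, 2.7]

Iteration 1:
  c_1 = (-0.210000 + 2.700000)/2 = 1.245000
  f(c_1) = f(1.245000) = -0.760319
  f(a) × f(c) < 0, new interval: [-0.210000, 1.245000]
Iteration 2:
  c_2 = (-0.210000 + 1.245000)/2 = 0.517500
  f(c_2) = f(0.517500) = 4.032365
  f(a) × f(c) ≥ 0, new interval: [0.517500, 1.245000]
Iteration 3:
  c_3 = (0.517500 + 1.245000)/2 = 0.881250
  f(c_3) = f(0.881250) = 1.815474
  f(a) × f(c) ≥ 0, new interval: [0.881250, 1.245000]
Iteration 4:
  c_4 = (0.881250 + 1.245000)/2 = 1.063125
  f(c_4) = f(1.063125) = 0.554392
  f(a) × f(c) ≥ 0, new interval: [1.063125, 1.245000]
Iteration 5:
  c_5 = (1.063125 + 1.245000)/2 = 1.154063
  f(c_5) = f(1.154063) = -0.098516
  f(a) × f(c) < 0, new interval: [1.063125, 1.154063]
Iteration 6:
  c_6 = (1.063125 + 1.154063)/2 = 1.108594
  f(c_6) = f(1.108594) = 0.229332
  f(a) × f(c) ≥ 0, new interval: [1.108594, 1.154063]
Iteration 7:
  c_7 = (1.108594 + 1.154063)/2 = 1.131328
  f(c_7) = f(1.131328) = 0.065721
  f(a) × f(c) ≥ 0, new interval: [1.131328, 1.154063]

After 7 iteration(s), the approximation is c_7 = 1.131328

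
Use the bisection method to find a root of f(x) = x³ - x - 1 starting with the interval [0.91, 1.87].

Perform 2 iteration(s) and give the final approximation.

f(x) = x³ - x - 1
Initial interval: [0.91, 1.87]

Iteration 1:
  c_1 = (0.910000 + 1.870000)/2 = 1.390000
  f(c_1) = f(1.390000) = 0.295619
  f(a) × f(c) < 0, new interval: [0.910000, 1.390000]
Iteration 2:
  c_2 = (0.910000 + 1.390000)/2 = 1.150000
  f(c_2) = f(1.150000) = -0.629125
  f(a) × f(c) ≥ 0, new interval: [1.150000, 1.390000]

After 2 iteration(s), the approximation is c_2 = 1.150000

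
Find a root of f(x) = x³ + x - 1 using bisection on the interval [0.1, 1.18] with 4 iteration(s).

f(x) = x³ + x - 1
Initial interval: [0.1, 1.18]

Iteration 1:
  c_1 = (0.100000 + 1.180000)/2 = 0.640000
  f(c_1) = f(0.640000) = -0.097856
  f(a) × f(c) ≥ 0, new interval: [0.640000, 1.180000]
Iteration 2:
  c_2 = (0.640000 + 1.180000)/2 = 0.910000
  f(c_2) = f(0.910000) = 0.663571
  f(a) × f(c) < 0, new interval: [0.640000, 0.910000]
Iteration 3:
  c_3 = (0.640000 + 0.910000)/2 = 0.775000
  f(c_3) = f(0.775000) = 0.240484
  f(a) × f(c) < 0, new interval: [0.640000, 0.775000]
Iteration 4:
  c_4 = (0.640000 + 0.775000)/2 = 0.707500
  f(c_4) = f(0.707500) = 0.061644
  f(a) × f(c) < 0, new interval: [0.640000, 0.707500]

After 4 iteration(s), the approximation is c_4 = 0.707500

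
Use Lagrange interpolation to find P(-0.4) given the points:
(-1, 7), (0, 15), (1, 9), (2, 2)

Lagrange interpolation formula:
P(x) = Σ yᵢ × Lᵢ(x)
where Lᵢ(x) = Π_{j≠i} (x - xⱼ)/(xᵢ - xⱼ)

L_0(-0.4) = (-0.4 - 0)/(-1 - 0) × (-0.4 - 1)/(-1 - 1) × (-0.4 - 2)/(-1 - 2) = 0.224000
L_1(-0.4) = (-0.4 - (-1))/(0 - (-1)) × (-0.4 - 1)/(0 - 1) × (-0.4 - 2)/(0 - 2) = 1.008000
L_2(-0.4) = (-0.4 - (-1))/(1 - (-1)) × (-0.4 - 0)/(1 - 0) × (-0.4 - 2)/(1 - 2) = -0.288000
L_3(-0.4) = (-0.4 - (-1))/(2 - (-1)) × (-0.4 - 0)/(2 - 0) × (-0.4 - 1)/(2 - 1) = 0.056000

P(-0.4) = 7×L_0(-0.4) + 15×L_1(-0.4) + 9×L_2(-0.4) + 2×L_3(-0.4)
P(-0.4) = 14.208000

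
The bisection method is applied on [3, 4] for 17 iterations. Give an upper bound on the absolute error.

Bisection error bound: |error| ≤ (b-a)/2^n
|error| ≤ (4 - 3)/2^17 = 1/2^17
|error| ≤ 0.0000076294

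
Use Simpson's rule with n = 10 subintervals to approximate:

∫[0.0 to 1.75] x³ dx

f(x) = x³
a = 0.0, b = 1.75, n = 10
h = (b - a)/n = 0.175000

Simpson's rule: (h/3)[f(x₀) + 4f(x₁) + 2f(x₂) + ... + f(xₙ)]

x_0 = 0.0000, f(x_0) = 0.000000, coefficient = 1
x_1 = 0.1750, f(x_1) = 0.005359, coefficient = 4
x_2 = 0.3500, f(x_2) = 0.042875, coefficient = 2
x_3 = 0.5250, f(x_3) = 0.144703, coefficient = 4
x_4 = 0.7000, f(x_4) = 0.343000, coefficient = 2
x_5 = 0.8750, f(x_5) = 0.669922, coefficient = 4
x_6 = 1.0500, f(x_6) = 1.157625, coefficient = 2
x_7 = 1.2250, f(x_7) = 1.838266, coefficient = 4
x_8 = 1.4000, f(x_8) = 2.744000, coefficient = 2
x_9 = 1.5750, f(x_9) = 3.906984, coefficient = 4
x_10 = 1.7500, f(x_10) = 5.359375, coefficient = 1

I ≈ (0.175000/3) × 40.195312 = 2.344727
Exact value: 2.344727
Error: 0.000000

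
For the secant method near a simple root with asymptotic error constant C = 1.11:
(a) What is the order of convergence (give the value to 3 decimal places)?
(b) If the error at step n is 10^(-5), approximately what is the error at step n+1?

(a) Secant method has superlinear convergence with order φ = (1+√5)/2 ≈ 1.618.
    This means |e_{n+1}| ≈ C|e_n|^1.618.

(b) With |e_n| = 10^(-5) and C = 1.11:
    |e_{n+1}| ≈ 1.11 × (10^(-5))^1.618 = 1.11 × 10^(-8.09)

(a) ≈ 1.618 (golden ratio); (b) |e_{n+1}| ≈ 9.019e-09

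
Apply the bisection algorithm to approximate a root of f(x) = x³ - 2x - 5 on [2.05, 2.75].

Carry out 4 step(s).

f(x) = x³ - 2x - 5
Initial interval: [2.05, 2.75]

Iteration 1:
  c_1 = (2.050000 + 2.750000)/2 = 2.400000
  f(c_1) = f(2.400000) = 4.024000
  f(a) × f(c) < 0, new interval: [2.050000, 2.400000]
Iteration 2:
  c_2 = (2.050000 + 2.400000)/2 = 2.225000
  f(c_2) = f(2.225000) = 1.565141
  f(a) × f(c) < 0, new interval: [2.050000, 2.225000]
Iteration 3:
  c_3 = (2.050000 + 2.225000)/2 = 2.137500
  f(c_3) = f(2.137500) = 0.491037
  f(a) × f(c) < 0, new interval: [2.050000, 2.137500]
Iteration 4:
  c_4 = (2.050000 + 2.137500)/2 = 2.093750
  f(c_4) = f(2.093750) = -0.008942
  f(a) × f(c) ≥ 0, new interval: [2.093750, 2.137500]

After 4 iteration(s), the approximation is c_4 = 2.093750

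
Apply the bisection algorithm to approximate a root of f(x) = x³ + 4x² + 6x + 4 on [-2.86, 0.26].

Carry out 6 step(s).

f(x) = x³ + 4x² + 6x + 4
Initial interval: [-2.86, 0.26]

Iteration 1:
  c_1 = (-2.860000 + 0.260000)/2 = -1.300000
  f(c_1) = f(-1.300000) = 0.763000
  f(a) × f(c) < 0, new interval: [-2.860000, -1.300000]
Iteration 2:
  c_2 = (-2.860000 + (-1.300000))/2 = -2.080000
  f(c_2) = f(-2.080000) = -0.173312
  f(a) × f(c) ≥ 0, new interval: [-2.080000, -1.300000]
Iteration 3:
  c_3 = (-2.080000 + (-1.300000))/2 = -1.690000
  f(c_3) = f(-1.690000) = 0.457591
  f(a) × f(c) < 0, new interval: [-2.080000, -1.690000]
Iteration 4:
  c_4 = (-2.080000 + (-1.690000))/2 = -1.885000
  f(c_4) = f(-1.885000) = 0.205071
  f(a) × f(c) < 0, new interval: [-2.080000, -1.885000]
Iteration 5:
  c_5 = (-2.080000 + (-1.885000))/2 = -1.982500
  f(c_5) = f(-1.982500) = 0.034393
  f(a) × f(c) < 0, new interval: [-2.080000, -1.982500]
Iteration 6:
  c_6 = (-2.080000 + (-1.982500))/2 = -2.031250
  f(c_6) = f(-2.031250) = -0.064484
  f(a) × f(c) ≥ 0, new interval: [-2.031250, -1.982500]

After 6 iteration(s), the approximation is c_6 = -2.031250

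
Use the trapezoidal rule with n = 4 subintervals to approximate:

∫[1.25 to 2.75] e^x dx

f(x) = e^x
a = 1.25, b = 2.75, n = 4
h = (b - a)/n = 0.375000

Trapezoidal rule: (h/2)[f(x₀) + 2f(x₁) + 2f(x₂) + ... + f(xₙ)]

x_0 = 1.2500, f(x_0) = 3.490343, coefficient = 1
x_1 = 1.6250, f(x_1) = 5.078419, coefficient = 2
x_2 = 2.0000, f(x_2) = 7.389056, coefficient = 2
x_3 = 2.3750, f(x_3) = 10.751013, coefficient = 2
x_4 = 2.7500, f(x_4) = 15.642632, coefficient = 1

I ≈ (0.375000/2) × 65.569951 = 12.294366
Exact value: 12.152289
Error: 0.142077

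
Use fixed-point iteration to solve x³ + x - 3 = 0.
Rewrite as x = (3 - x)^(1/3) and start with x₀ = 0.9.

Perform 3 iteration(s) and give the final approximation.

Equation: x³ + x - 3 = 0
Fixed-point form: x = (3 - x)^(1/3)
x₀ = 0.9

x_1 = g(0.900000) = 1.280579
x_2 = g(1.280579) = 1.198011
x_3 = g(1.198011) = 1.216888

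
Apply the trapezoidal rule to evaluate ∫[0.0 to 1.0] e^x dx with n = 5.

f(x) = e^x
a = 0.0, b = 1.0, n = 5
h = (b - a)/n = 0.200000

Trapezoidal rule: (h/2)[f(x₀) + 2f(x₁) + 2f(x₂) + ... + f(xₙ)]

x_0 = 0.0000, f(x_0) = 1.000000, coefficient = 1
x_1 = 0.2000, f(x_1) = 1.221403, coefficient = 2
x_2 = 0.4000, f(x_2) = 1.491825, coefficient = 2
x_3 = 0.6000, f(x_3) = 1.822119, coefficient = 2
x_4 = 0.8000, f(x_4) = 2.225541, coefficient = 2
x_5 = 1.0000, f(x_5) = 2.718282, coefficient = 1

I ≈ (0.200000/2) × 17.240056 = 1.724006
Exact value: 1.718282
Error: 0.005724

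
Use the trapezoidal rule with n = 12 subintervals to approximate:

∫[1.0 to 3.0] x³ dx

f(x) = x³
a = 1.0, b = 3.0, n = 12
h = (b - a)/n = 0.166667

Trapezoidal rule: (h/2)[f(x₀) + 2f(x₁) + 2f(x₂) + ... + f(xₙ)]

x_0 = 1.0000, f(x_0) = 1.000000, coefficient = 1
x_1 = 1.1667, f(x_1) = 1.587963, coefficient = 2
x_2 = 1.3333, f(x_2) = 2.370370, coefficient = 2
x_3 = 1.5000, f(x_3) = 3.375000, coefficient = 2
x_4 = 1.6667, f(x_4) = 4.629630, coefficient = 2
x_5 = 1.8333, f(x_5) = 6.162037, coefficient = 2
x_6 = 2.0000, f(x_6) = 8.000000, coefficient = 2
x_7 = 2.1667, f(x_7) = 10.171296, coefficient = 2
x_8 = 2.3333, f(x_8) = 12.703704, coefficient = 2
x_9 = 2.5000, f(x_9) = 15.625000, coefficient = 2
x_10 = 2.6667, f(x_10) = 18.962963, coefficient = 2
x_11 = 2.8333, f(x_11) = 22.745370, coefficient = 2
x_12 = 3.0000, f(x_12) = 27.000000, coefficient = 1

I ≈ (0.166667/2) × 240.666667 = 20.055556
Exact value: 20.000000
Error: 0.055556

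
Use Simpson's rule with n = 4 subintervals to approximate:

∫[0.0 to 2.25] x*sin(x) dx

f(x) = x*sin(x)
a = 0.0, b = 2.25, n = 4
h = (b - a)/n = 0.562500

Simpson's rule: (h/3)[f(x₀) + 4f(x₁) + 2f(x₂) + ... + f(xₙ)]

x_0 = 0.0000, f(x_0) = 0.000000, coefficient = 1
x_1 = 0.5625, f(x_1) = 0.299983, coefficient = 4
x_2 = 1.1250, f(x_2) = 1.015051, coefficient = 2
x_3 = 1.6875, f(x_3) = 1.676021, coefficient = 4
x_4 = 2.2500, f(x_4) = 1.750665, coefficient = 1

I ≈ (0.562500/3) × 11.684783 = 2.190897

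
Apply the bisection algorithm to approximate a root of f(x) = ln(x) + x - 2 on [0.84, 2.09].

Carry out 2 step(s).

f(x) = ln(x) + x - 2
Initial interval: [0.84, 2.09]

Iteration 1:
  c_1 = (0.840000 + 2.090000)/2 = 1.465000
  f(c_1) = f(1.465000) = -0.153145
  f(a) × f(c) ≥ 0, new interval: [1.465000, 2.090000]
Iteration 2:
  c_2 = (1.465000 + 2.090000)/2 = 1.777500
  f(c_2) = f(1.777500) = 0.352708
  f(a) × f(c) < 0, new interval: [1.465000, 1.777500]

After 2 iteration(s), the approximation is c_2 = 1.777500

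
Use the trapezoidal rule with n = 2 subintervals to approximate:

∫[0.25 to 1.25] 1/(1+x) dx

f(x) = 1/(1+x)
a = 0.25, b = 1.25, n = 2
h = (b - a)/n = 0.500000

Trapezoidal rule: (h/2)[f(x₀) + 2f(x₁) + 2f(x₂) + ... + f(xₙ)]

x_0 = 0.2500, f(x_0) = 0.800000, coefficient = 1
x_1 = 0.7500, f(x_1) = 0.571429, coefficient = 2
x_2 = 1.2500, f(x_2) = 0.444444, coefficient = 1

I ≈ (0.500000/2) × 2.387302 = 0.596825
Exact value: 0.587787
Error: 0.009039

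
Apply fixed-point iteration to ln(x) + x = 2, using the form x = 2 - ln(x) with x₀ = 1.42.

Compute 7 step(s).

Equation: ln(x) + x = 2
Fixed-point form: x = 2 - ln(x)
x₀ = 1.42

x_1 = g(1.420000) = 1.649343
x_2 = g(1.649343) = 1.499623
x_3 = g(1.499623) = 1.594786
x_4 = g(1.594786) = 1.533260
x_5 = g(1.533260) = 1.572604
x_6 = g(1.572604) = 1.547267
x_7 = g(1.547267) = 1.563510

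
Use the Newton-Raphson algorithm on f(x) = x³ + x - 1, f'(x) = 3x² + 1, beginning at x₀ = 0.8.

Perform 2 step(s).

f(x) = x³ + x - 1
f'(x) = 3x² + 1
x₀ = 0.8

Newton-Raphson formula: x_{n+1} = x_n - f(x_n)/f'(x_n)

Iteration 1:
  f(0.800000) = 0.312000
  f'(0.800000) = 2.920000
  x_1 = 0.800000 - 0.312000/2.920000 = 0.693151
Iteration 2:
  f(0.693151) = 0.026180
  f'(0.693151) = 2.441374
  x_2 = 0.693151 - 0.026180/2.441374 = 0.682427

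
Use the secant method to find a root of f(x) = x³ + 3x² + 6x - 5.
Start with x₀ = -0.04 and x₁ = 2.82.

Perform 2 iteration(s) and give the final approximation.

f(x) = x³ + 3x² + 6x - 5
x₀ = -0.04, x₁ = 2.82

Secant formula: x_{n+1} = x_n - f(x_n)(x_n - x_{n-1})/(f(x_n) - f(x_{n-1}))

Iteration 1:
  f(-0.040000) = -5.235264
  f(2.820000) = 58.202968
  x_2 = 2.820000 - 58.202968×(2.820000 - (-0.040000))/(58.202968 - (-5.235264))
       = 0.196023
Iteration 2:
  f(2.820000) = 58.202968
  f(0.196023) = -3.701058
  x_3 = 0.196023 - (-3.701058)×(0.196023 - 2.820000)/(-3.701058 - 58.202968)
       = 0.352902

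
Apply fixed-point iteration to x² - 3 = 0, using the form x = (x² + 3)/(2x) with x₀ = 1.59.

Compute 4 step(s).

Equation: x² - 3 = 0
Fixed-point form: x = (x² + 3)/(2x)
x₀ = 1.59

x_1 = g(1.590000) = 1.738396
x_2 = g(1.738396) = 1.732062
x_3 = g(1.732062) = 1.732051
x_4 = g(1.732051) = 1.732051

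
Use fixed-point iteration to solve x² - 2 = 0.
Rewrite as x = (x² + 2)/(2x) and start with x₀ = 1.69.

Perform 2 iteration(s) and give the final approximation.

Equation: x² - 2 = 0
Fixed-point form: x = (x² + 2)/(2x)
x₀ = 1.69

x_1 = g(1.690000) = 1.436716
x_2 = g(1.436716) = 1.414390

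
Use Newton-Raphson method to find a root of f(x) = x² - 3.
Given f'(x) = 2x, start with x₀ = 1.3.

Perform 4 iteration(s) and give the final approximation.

f(x) = x² - 3
f'(x) = 2x
x₀ = 1.3

Newton-Raphson formula: x_{n+1} = x_n - f(x_n)/f'(x_n)

Iteration 1:
  f(1.300000) = -1.310000
  f'(1.300000) = 2.600000
  x_1 = 1.300000 - (-1.310000)/2.600000 = 1.803846
Iteration 2:
  f(1.803846) = 0.253861
  f'(1.803846) = 3.607692
  x_2 = 1.803846 - 0.253861/3.607692 = 1.733480
Iteration 3:
  f(1.733480) = 0.004951
  f'(1.733480) = 3.466959
  x_3 = 1.733480 - 0.004951/3.466959 = 1.732051
Iteration 4:
  f(1.732051) = 0.000002
  f'(1.732051) = 3.464103
  x_4 = 1.732051 - 0.000002/3.464103 = 1.732051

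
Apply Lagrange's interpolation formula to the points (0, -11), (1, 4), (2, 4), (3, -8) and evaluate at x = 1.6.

Lagrange interpolation formula:
P(x) = Σ yᵢ × Lᵢ(x)
where Lᵢ(x) = Π_{j≠i} (x - xⱼ)/(xᵢ - xⱼ)

L_0(1.6) = (1.6 - 1)/(0 - 1) × (1.6 - 2)/(0 - 2) × (1.6 - 3)/(0 - 3) = -0.056000
L_1(1.6) = (1.6 - 0)/(1 - 0) × (1.6 - 2)/(1 - 2) × (1.6 - 3)/(1 - 3) = 0.448000
L_2(1.6) = (1.6 - 0)/(2 - 0) × (1.6 - 1)/(2 - 1) × (1.6 - 3)/(2 - 3) = 0.672000
L_3(1.6) = (1.6 - 0)/(3 - 0) × (1.6 - 1)/(3 - 1) × (1.6 - 2)/(3 - 2) = -0.064000

P(1.6) = (-11)×L_0(1.6) + 4×L_1(1.6) + 4×L_2(1.6) + (-8)×L_3(1.6)
P(1.6) = 5.608000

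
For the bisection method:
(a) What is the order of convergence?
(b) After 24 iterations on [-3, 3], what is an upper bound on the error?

(a) Bisection has linear (order 1) convergence; the error is halved each step.

(b) Error bound = (b-a)/2^n = (3 - (-3))/2^{24}
    = 6/2^{24}

(a) 1 (linear); (b) error ≤ 3.58e-07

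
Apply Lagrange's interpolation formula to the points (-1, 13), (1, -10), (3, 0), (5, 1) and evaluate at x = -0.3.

Lagrange interpolation formula:
P(x) = Σ yᵢ × Lᵢ(x)
where Lᵢ(x) = Π_{j≠i} (x - xⱼ)/(xᵢ - xⱼ)

L_0(-0.3) = (-0.3 - 1)/(-1 - 1) × (-0.3 - 3)/(-1 - 3) × (-0.3 - 5)/(-1 - 5) = 0.473687
L_1(-0.3) = (-0.3 - (-1))/(1 - (-1)) × (-0.3 - 3)/(1 - 3) × (-0.3 - 5)/(1 - 5) = 0.765187
L_2(-0.3) = (-0.3 - (-1))/(3 - (-1)) × (-0.3 - 1)/(3 - 1) × (-0.3 - 5)/(3 - 5) = -0.301437
L_3(-0.3) = (-0.3 - (-1))/(5 - (-1)) × (-0.3 - 1)/(5 - 1) × (-0.3 - 3)/(5 - 3) = 0.062562

P(-0.3) = 13×L_0(-0.3) + (-10)×L_1(-0.3) + 0×L_2(-0.3) + 1×L_3(-0.3)
P(-0.3) = -1.431375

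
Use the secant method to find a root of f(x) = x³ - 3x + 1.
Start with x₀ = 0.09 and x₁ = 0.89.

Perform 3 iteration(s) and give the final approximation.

f(x) = x³ - 3x + 1
x₀ = 0.09, x₁ = 0.89

Secant formula: x_{n+1} = x_n - f(x_n)(x_n - x_{n-1})/(f(x_n) - f(x_{n-1}))

Iteration 1:
  f(0.090000) = 0.730729
  f(0.890000) = -0.965031
  x_2 = 0.890000 - (-0.965031)×(0.890000 - 0.090000)/(-0.965031 - 0.730729)
       = 0.434732
Iteration 2:
  f(0.890000) = -0.965031
  f(0.434732) = -0.222036
  x_3 = 0.434732 - (-0.222036)×(0.434732 - 0.890000)/(-0.222036 - (-0.965031))
       = 0.298681
Iteration 3:
  f(0.434732) = -0.222036
  f(0.298681) = 0.130604
  x_4 = 0.298681 - 0.130604×(0.298681 - 0.434732)/(0.130604 - (-0.222036))
       = 0.349069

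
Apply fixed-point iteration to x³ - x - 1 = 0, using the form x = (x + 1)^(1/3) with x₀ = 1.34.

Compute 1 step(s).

Equation: x³ - x - 1 = 0
Fixed-point form: x = (x + 1)^(1/3)
x₀ = 1.34

x_1 = g(1.340000) = 1.327614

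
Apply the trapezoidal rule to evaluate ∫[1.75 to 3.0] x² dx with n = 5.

f(x) = x²
a = 1.75, b = 3.0, n = 5
h = (b - a)/n = 0.250000

Trapezoidal rule: (h/2)[f(x₀) + 2f(x₁) + 2f(x₂) + ... + f(xₙ)]

x_0 = 1.7500, f(x_0) = 3.062500, coefficient = 1
x_1 = 2.0000, f(x_1) = 4.000000, coefficient = 2
x_2 = 2.2500, f(x_2) = 5.062500, coefficient = 2
x_3 = 2.5000, f(x_3) = 6.250000, coefficient = 2
x_4 = 2.7500, f(x_4) = 7.562500, coefficient = 2
x_5 = 3.0000, f(x_5) = 9.000000, coefficient = 1

I ≈ (0.250000/2) × 57.812500 = 7.226562
Exact value: 7.213542
Error: 0.013021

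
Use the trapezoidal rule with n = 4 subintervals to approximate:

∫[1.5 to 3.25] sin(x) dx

f(x) = sin(x)
a = 1.5, b = 3.25, n = 4
h = (b - a)/n = 0.437500

Trapezoidal rule: (h/2)[f(x₀) + 2f(x₁) + 2f(x₂) + ... + f(xₙ)]

x_0 = 1.5000, f(x_0) = 0.997495, coefficient = 1
x_1 = 1.9375, f(x_1) = 0.933514, coefficient = 2
x_2 = 2.3750, f(x_2) = 0.693685, coefficient = 2
x_3 = 2.8125, f(x_3) = 0.323185, coefficient = 2
x_4 = 3.2500, f(x_4) = -0.108195, coefficient = 1

I ≈ (0.437500/2) × 4.790067 = 1.047827
Exact value: 1.064867
Error: 0.017040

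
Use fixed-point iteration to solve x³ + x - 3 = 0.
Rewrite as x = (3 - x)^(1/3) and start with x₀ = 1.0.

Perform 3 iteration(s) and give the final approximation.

Equation: x³ + x - 3 = 0
Fixed-point form: x = (3 - x)^(1/3)
x₀ = 1.0

x_1 = g(1.000000) = 1.259921
x_2 = g(1.259921) = 1.202790
x_3 = g(1.202790) = 1.215812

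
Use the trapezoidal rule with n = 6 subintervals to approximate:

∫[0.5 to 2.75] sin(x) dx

f(x) = sin(x)
a = 0.5, b = 2.75, n = 6
h = (b - a)/n = 0.375000

Trapezoidal rule: (h/2)[f(x₀) + 2f(x₁) + 2f(x₂) + ... + f(xₙ)]

x_0 = 0.5000, f(x_0) = 0.479426, coefficient = 1
x_1 = 0.8750, f(x_1) = 0.767544, coefficient = 2
x_2 = 1.2500, f(x_2) = 0.948985, coefficient = 2
x_3 = 1.6250, f(x_3) = 0.998531, coefficient = 2
x_4 = 2.0000, f(x_4) = 0.909297, coefficient = 2
x_5 = 2.3750, f(x_5) = 0.693685, coefficient = 2
x_6 = 2.7500, f(x_6) = 0.381661, coefficient = 1

I ≈ (0.375000/2) × 9.497170 = 1.780719
Exact value: 1.801885
Error: 0.021165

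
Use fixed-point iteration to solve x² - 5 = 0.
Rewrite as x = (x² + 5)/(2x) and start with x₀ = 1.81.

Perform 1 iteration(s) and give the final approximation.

Equation: x² - 5 = 0
Fixed-point form: x = (x² + 5)/(2x)
x₀ = 1.81

x_1 = g(1.810000) = 2.286215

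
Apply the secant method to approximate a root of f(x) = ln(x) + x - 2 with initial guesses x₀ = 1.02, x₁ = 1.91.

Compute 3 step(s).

f(x) = ln(x) + x - 2
x₀ = 1.02, x₁ = 1.91

Secant formula: x_{n+1} = x_n - f(x_n)(x_n - x_{n-1})/(f(x_n) - f(x_{n-1}))

Iteration 1:
  f(1.020000) = -0.960197
  f(1.910000) = 0.557103
  x_2 = 1.910000 - 0.557103×(1.910000 - 1.020000)/(0.557103 - (-0.960197))
       = 1.583221
Iteration 2:
  f(1.910000) = 0.557103
  f(1.583221) = 0.042682
  x_3 = 1.583221 - 0.042682×(1.583221 - 1.910000)/(0.042682 - 0.557103)
       = 1.556108
Iteration 3:
  f(1.583221) = 0.042682
  f(1.556108) = -0.001705
  x_4 = 1.556108 - (-0.001705)×(1.556108 - 1.583221)/(-0.001705 - 0.042682)
       = 1.557149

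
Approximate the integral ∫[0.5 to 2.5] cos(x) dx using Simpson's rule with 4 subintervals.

f(x) = cos(x)
a = 0.5, b = 2.5, n = 4
h = (b - a)/n = 0.500000

Simpson's rule: (h/3)[f(x₀) + 4f(x₁) + 2f(x₂) + ... + f(xₙ)]

x_0 = 0.5000, f(x_0) = 0.877583, coefficient = 1
x_1 = 1.0000, f(x_1) = 0.540302, coefficient = 4
x_2 = 1.5000, f(x_2) = 0.070737, coefficient = 2
x_3 = 2.0000, f(x_3) = -0.416147, coefficient = 4
x_4 = 2.5000, f(x_4) = -0.801144, coefficient = 1

I ≈ (0.500000/3) × 0.714535 = 0.119089
Exact value: 0.119047
Error: 0.000043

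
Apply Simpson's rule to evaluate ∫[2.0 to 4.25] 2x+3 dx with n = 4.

f(x) = 2x+3
a = 2.0, b = 4.25, n = 4
h = (b - a)/n = 0.562500

Simpson's rule: (h/3)[f(x₀) + 4f(x₁) + 2f(x₂) + ... + f(xₙ)]

x_0 = 2.0000, f(x_0) = 7.000000, coefficient = 1
x_1 = 2.5625, f(x_1) = 8.125000, coefficient = 4
x_2 = 3.1250, f(x_2) = 9.250000, coefficient = 2
x_3 = 3.6875, f(x_3) = 10.375000, coefficient = 4
x_4 = 4.2500, f(x_4) = 11.500000, coefficient = 1

I ≈ (0.562500/3) × 111.000000 = 20.812500
Exact value: 20.812500
Error: 0.000000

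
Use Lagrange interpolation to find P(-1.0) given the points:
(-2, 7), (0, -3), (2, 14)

Lagrange interpolation formula:
P(x) = Σ yᵢ × Lᵢ(x)
where Lᵢ(x) = Π_{j≠i} (x - xⱼ)/(xᵢ - xⱼ)

L_0(-1.0) = (-1.0 - 0)/(-2 - 0) × (-1.0 - 2)/(-2 - 2) = 0.375000
L_1(-1.0) = (-1.0 - (-2))/(0 - (-2)) × (-1.0 - 2)/(0 - 2) = 0.750000
L_2(-1.0) = (-1.0 - (-2))/(2 - (-2)) × (-1.0 - 0)/(2 - 0) = -0.125000

P(-1.0) = 7×L_0(-1.0) + (-3)×L_1(-1.0) + 14×L_2(-1.0)
P(-1.0) = -1.375000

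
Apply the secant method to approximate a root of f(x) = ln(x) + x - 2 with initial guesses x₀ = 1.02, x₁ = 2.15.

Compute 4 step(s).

f(x) = ln(x) + x - 2
x₀ = 1.02, x₁ = 2.15

Secant formula: x_{n+1} = x_n - f(x_n)(x_n - x_{n-1})/(f(x_n) - f(x_{n-1}))

Iteration 1:
  f(1.020000) = -0.960197
  f(2.150000) = 0.915468
  x_2 = 2.150000 - 0.915468×(2.150000 - 1.020000)/(0.915468 - (-0.960197))
       = 1.598474
Iteration 2:
  f(2.150000) = 0.915468
  f(1.598474) = 0.067523
  x_3 = 1.598474 - 0.067523×(1.598474 - 2.150000)/(0.067523 - 0.915468)
       = 1.554555
Iteration 3:
  f(1.598474) = 0.067523
  f(1.554555) = -0.004256
  x_4 = 1.554555 - (-0.004256)×(1.554555 - 1.598474)/(-0.004256 - 0.067523)
       = 1.557159
Iteration 4:
  f(1.554555) = -0.004256
  f(1.557159) = 0.000022
  x_5 = 1.557159 - 0.000022×(1.557159 - 1.554555)/(0.000022 - (-0.004256))
       = 1.557146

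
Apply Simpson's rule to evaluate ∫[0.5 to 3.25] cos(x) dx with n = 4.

f(x) = cos(x)
a = 0.5, b = 3.25, n = 4
h = (b - a)/n = 0.687500

Simpson's rule: (h/3)[f(x₀) + 4f(x₁) + 2f(x₂) + ... + f(xₙ)]

x_0 = 0.5000, f(x_0) = 0.877583, coefficient = 1
x_1 = 1.1875, f(x_1) = 0.373980, coefficient = 4
x_2 = 1.8750, f(x_2) = -0.299534, coefficient = 2
x_3 = 2.5625, f(x_3) = -0.836960, coefficient = 4
x_4 = 3.2500, f(x_4) = -0.994130, coefficient = 1

I ≈ (0.687500/3) × -2.567534 = -0.588393
Exact value: -0.587621
Error: 0.000772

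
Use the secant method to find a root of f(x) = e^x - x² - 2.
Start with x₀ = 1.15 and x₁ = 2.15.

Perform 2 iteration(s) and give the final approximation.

f(x) = e^x - x² - 2
x₀ = 1.15, x₁ = 2.15

Secant formula: x_{n+1} = x_n - f(x_n)(x_n - x_{n-1})/(f(x_n) - f(x_{n-1}))

Iteration 1:
  f(1.150000) = -0.164307
  f(2.150000) = 1.962358
  x_2 = 2.150000 - 1.962358×(2.150000 - 1.150000)/(1.962358 - (-0.164307))
       = 1.227260
Iteration 2:
  f(2.150000) = 1.962358
  f(1.227260) = -0.094298
  x_3 = 1.227260 - (-0.094298)×(1.227260 - 2.150000)/(-0.094298 - 1.962358)
       = 1.269568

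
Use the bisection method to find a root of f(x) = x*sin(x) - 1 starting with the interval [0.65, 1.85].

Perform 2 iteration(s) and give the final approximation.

f(x) = x*sin(x) - 1
Initial interval: [0.65, 1.85]

Iteration 1:
  c_1 = (0.650000 + 1.850000)/2 = 1.250000
  f(c_1) = f(1.250000) = 0.186231
  f(a) × f(c) < 0, new interval: [0.650000, 1.250000]
Iteration 2:
  c_2 = (0.650000 + 1.250000)/2 = 0.950000
  f(c_2) = f(0.950000) = -0.227255
  f(a) × f(c) ≥ 0, new interval: [0.950000, 1.250000]

After 2 iteration(s), the approximation is c_2 = 0.950000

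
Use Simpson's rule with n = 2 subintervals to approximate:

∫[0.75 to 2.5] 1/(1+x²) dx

f(x) = 1/(1+x²)
a = 0.75, b = 2.5, n = 2
h = (b - a)/n = 0.875000

Simpson's rule: (h/3)[f(x₀) + 4f(x₁) + 2f(x₂) + ... + f(xₙ)]

x_0 = 0.7500, f(x_0) = 0.640000, coefficient = 1
x_1 = 1.6250, f(x_1) = 0.274678, coefficient = 4
x_2 = 2.5000, f(x_2) = 0.137931, coefficient = 1

I ≈ (0.875000/3) × 1.876643 = 0.547354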